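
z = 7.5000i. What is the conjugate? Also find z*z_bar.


z_bar = -7.5000i
z*z_bar = 0^2 + 7.5^2 = 0 + 56.25 = 56.25

z_bar = -7.5000i, z*z_bar = 56.25


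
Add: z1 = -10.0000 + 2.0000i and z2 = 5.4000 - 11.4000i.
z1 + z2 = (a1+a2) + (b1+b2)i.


Real: -10 + 5.4 = -4.6
Imag: 2 - 11.4 = -9.4

-4.6000 - 9.4000i


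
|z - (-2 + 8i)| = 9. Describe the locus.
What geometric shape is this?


|z - z0| = r is a circle with center z0 and radius r.
Center = (-2, 8), radius = 9

Circle with center (-2, 8) and radius 9


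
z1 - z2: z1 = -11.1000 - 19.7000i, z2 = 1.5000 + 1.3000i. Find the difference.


Real: -11.1 - 1.5 = -12.6
Imag: -19.7 - 1.3 = -21

-12.6000 - 21.0000i


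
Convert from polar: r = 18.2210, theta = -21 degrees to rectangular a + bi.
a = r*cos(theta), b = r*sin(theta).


a = 18.2210*cos(-21°) = 18.2210*0.93358 = 17.0108
b = 18.2210*sin(-21°) = 18.2210*(-0.358368) = -6.5298

17.0108 - 6.5298i


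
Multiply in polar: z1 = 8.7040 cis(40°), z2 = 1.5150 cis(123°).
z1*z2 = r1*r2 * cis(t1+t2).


r = 8.7040 * 1.5150 = 13.1866
theta = 40° + 123° = 163° = 163° (mod 360)

13.1866 cis(163°)


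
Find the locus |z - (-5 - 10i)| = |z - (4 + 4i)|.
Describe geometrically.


Equal distances means the locus is the perpendicular bisector of z1 and z2.
Midpoint = ((-5+4)/2, (-10+4)/2) = (-0.5000, -3.0000)

Perpendicular bisector through (-0.5000, -3.0000)


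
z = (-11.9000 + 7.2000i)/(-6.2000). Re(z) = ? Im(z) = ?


Multiply by conjugate: (-11.9000 + 7.2000i)(-6.2000) / ((-6.2)^2 + 0^2)
Numerator real = -11.9*(-6.2) + 7.2*0 = 73.78
Numerator imag = 7.2*(-6.2) - (-11.9)*0 = -44.64
Denominator = 38.44
Re(z) = 73.78/38.44 = 1.9194
Im(z) = -44.64/38.44 = -1.1613

Re(z) = 1.9194, Im(z) = -1.1613


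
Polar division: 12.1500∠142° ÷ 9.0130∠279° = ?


r = 12.1500 / 9.0130 = 1.3481
theta = 142° - 279° = -137° = 223° (mod 360)

1.3481 cis(223°)


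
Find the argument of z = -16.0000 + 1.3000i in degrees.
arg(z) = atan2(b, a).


Re = -16, Im = 1.3
arg = atan2(1.3, -16) = 175.3549 degrees

arg(z) = 175.3549 degrees


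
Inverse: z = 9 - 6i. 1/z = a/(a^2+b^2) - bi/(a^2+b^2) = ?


|z|^2 = 81+36 = 117
1/z = (9 + 6i)/117

1/z = 0.0769 + 0.0513i


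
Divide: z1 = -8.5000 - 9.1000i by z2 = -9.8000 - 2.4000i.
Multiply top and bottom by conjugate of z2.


Conjugate of z2 = -9.8000 + 2.4000i
Numerator: (-8.5000 - 9.1000i)(-9.8000 + 2.4000i) = 105.1400 + 68.7800i
Denominator: (-9.8)^2 + (-2.4)^2 = 101.8
Result = (105.1400 + 68.7800i)/101.8

1.0328 + 0.6756i


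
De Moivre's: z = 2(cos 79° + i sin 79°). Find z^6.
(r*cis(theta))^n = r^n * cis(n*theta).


r^6 = 2^6 = 64
n*theta = 6*79° = 474° = 114° (mod 360)
a = 64*cos(114°) = -26.0311
b = 64*sin(114°) = 58.4669

64 cis(114°) = -26.0311 + 58.4669i


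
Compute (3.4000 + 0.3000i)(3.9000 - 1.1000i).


Real = 3.4*3.9 - 0.3*(-1.1) = 13.26 - (-0.33) = 13.59
Imag = 3.4*(-1.1) + 3.9*0.3 = -3.74 + 1.17 = -2.57

13.5900 - 2.5700i


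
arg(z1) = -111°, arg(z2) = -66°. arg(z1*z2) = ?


arg(z1*z2) = -111° - 66° = -177°
Normalized to (-180°, 180°]: -177°

-177°


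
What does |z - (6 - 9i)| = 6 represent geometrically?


|z - z0| = r is a circle with center z0 and radius r.
Center = (6, -9), radius = 6

Circle with center (6, -9) and radius 6


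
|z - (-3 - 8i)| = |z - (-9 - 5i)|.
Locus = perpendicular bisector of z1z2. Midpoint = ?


Equal distances means the locus is the perpendicular bisector of z1 and z2.
Midpoint = ((-3+(-9))/2, (-8+(-5))/2) = (-6.0000, -6.5000)

Perpendicular bisector through (-6.0000, -6.5000)


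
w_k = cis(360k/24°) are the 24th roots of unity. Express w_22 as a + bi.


Angle = 360*22/24 = 330°
a = cos(330°) = 0.8660
b = sin(330°) = -0.5000

0.8660 - 0.5000i


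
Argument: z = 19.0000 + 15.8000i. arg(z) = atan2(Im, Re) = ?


Re = 19, Im = 15.8
arg = atan2(15.8, 19) = 39.7462 degrees

arg(z) = 39.7462 degrees


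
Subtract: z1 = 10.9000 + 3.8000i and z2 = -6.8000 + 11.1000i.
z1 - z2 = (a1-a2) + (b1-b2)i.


Real: 10.9 + 6.8 = 17.7
Imag: 3.8 - 11.1 = -7.3

17.7000 - 7.3000i


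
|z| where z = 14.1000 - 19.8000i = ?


|z| = sqrt(14.1^2 + (-19.8)^2) = sqrt(198.81 + 392.04) = sqrt(590.85) = 24.3074

|z| = 24.3074


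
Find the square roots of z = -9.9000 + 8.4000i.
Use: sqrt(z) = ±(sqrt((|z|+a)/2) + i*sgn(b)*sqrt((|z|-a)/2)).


|z| = sqrt(98.01+70.56) = 12.9835
sqrt((|z|+a)/2) = sqrt((12.9835+(-9.9))/2) = sqrt(1.5417) = 1.2417
sqrt((|z|-a)/2) = sqrt((12.9835-(-9.9))/2) = sqrt(11.4417) = 3.3826

±(1.2417 + 3.3826i) i.e. 1.2417 + 3.3826i and -1.2417 - 3.3826i


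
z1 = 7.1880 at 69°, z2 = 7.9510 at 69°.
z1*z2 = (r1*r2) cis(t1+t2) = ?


r = 7.1880 * 7.9510 = 57.1518
theta = 69° + 69° = 138° = 138° (mod 360)

57.1518 cis(138°)


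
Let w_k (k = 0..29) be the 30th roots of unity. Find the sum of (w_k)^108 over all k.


The roots are w_k = w^k with w = e^(2*pi*i/30), and (w^k)^108 = (w^108)^k.
So S = 1 + u + u^2 + ... + u^(29) with u = w^108.
108 = 3*30 + 18, so 108 is not a multiple of 30: u = (w^30)^3 * w^18 = w^18 ≠ 1 (w is a primitive 30th root), while u^30 = (w^30)^108 = 1.
Geometric series: S = (1 - u^30)/(1 - u) = (1 - 1)/(1 - u) = 0

S = 0


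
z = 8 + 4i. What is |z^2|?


|z| = sqrt(64+16) = sqrt(80) = 8.9443
|z^2| = |z|^2 = (sqrt(80))^2 = 80

|z^2| = 80


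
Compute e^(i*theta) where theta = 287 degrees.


cos(287°) = 0.2924
sin(287°) = -0.9563

e^(i*287°) = 0.2924 - 0.9563i


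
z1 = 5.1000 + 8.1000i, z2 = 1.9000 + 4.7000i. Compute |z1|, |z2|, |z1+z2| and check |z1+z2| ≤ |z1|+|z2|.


|z1| = sqrt(5.1^2 + 8.1^2) = sqrt(91.62) = 9.5718
|z2| = sqrt(1.9^2 + 4.7^2) = sqrt(25.7) = 5.0695
z1+z2 = 7.0000 + 12.8000i
|z1+z2| = sqrt(212.84) = 14.5890
|z1|+|z2| = 9.5718 + 5.0695 = 14.6413

|z1+z2| = 14.5890 ≤ |z1|+|z2| = 14.6413 (verified)


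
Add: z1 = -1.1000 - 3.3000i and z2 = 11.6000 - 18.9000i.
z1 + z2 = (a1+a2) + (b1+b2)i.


Real: -1.1 + 11.6 = 10.5
Imag: -3.3 - 18.9 = -22.2

10.5000 - 22.2000i


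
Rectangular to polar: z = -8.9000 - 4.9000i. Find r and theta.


r = sqrt(79.21+24.01) = sqrt(103.22) = 10.1597
theta = atan2(-4.9, -8.9) = -151.1645 degrees

r = 10.1597, theta = -151.1645 degrees


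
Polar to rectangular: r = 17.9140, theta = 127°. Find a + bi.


a = 17.9140*cos(127°) = 17.9140*(-0.601815) = -10.7809
b = 17.9140*sin(127°) = 17.9140*0.79864 = 14.3068

-10.7809 + 14.3068i


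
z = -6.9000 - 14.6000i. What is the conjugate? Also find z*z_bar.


z_bar = -6.9000 + 14.6000i
z*z_bar = (-6.9)^2 + (-14.6)^2 = 47.61 + 213.16 = 260.77

z_bar = -6.9000 + 14.6000i, z*z_bar = 260.77


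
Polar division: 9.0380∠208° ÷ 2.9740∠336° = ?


r = 9.0380 / 2.9740 = 3.0390
theta = 208° - 336° = -128° = 232° (mod 360)

3.0390 cis(232°)


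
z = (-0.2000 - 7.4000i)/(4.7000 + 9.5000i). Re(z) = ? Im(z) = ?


Multiply by conjugate: (-0.2000 - 7.4000i)(4.7000 - 9.5000i) / (4.7^2 + 9.5^2)
Numerator real = -0.2*4.7 - (7.4)*9.5 = -71.24
Numerator imag = -7.4*4.7 - (-0.2)*9.5 = -32.88
Denominator = 112.34
Re(z) = -71.24/112.34 = -0.6341
Im(z) = -32.88/112.34 = -0.2927

Re(z) = -0.6341, Im(z) = -0.2927


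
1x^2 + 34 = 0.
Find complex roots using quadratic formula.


disc = 0^2 - 4*1*34 = 0 - 136 = -136
sqrt(|disc|) = sqrt(136) = 11.6619
Real part = 0/(2*1) = 0
Imag part = 11.6619/(2*1) = 5.8310

0 ± 5.8310i


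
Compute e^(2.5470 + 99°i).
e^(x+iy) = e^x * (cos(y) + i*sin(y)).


e^2.5470 = 12.7687
cos(99°) = -0.156434
sin(99°) = 0.98769
Real = 12.7687*(-0.156434) = -1.9975
Imag = 12.7687*0.98769 = 12.6115

-1.9975 + 12.6115i


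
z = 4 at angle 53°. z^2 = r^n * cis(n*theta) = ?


r^2 = 4^2 = 16
n*theta = 2*53° = 106° = 106° (mod 360)
a = 16*cos(106°) = -4.4102
b = 16*sin(106°) = 15.3802

16 cis(106°) = -4.4102 + 15.3802i


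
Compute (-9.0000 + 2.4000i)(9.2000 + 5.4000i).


Real = -9*9.2 - 2.4*5.4 = -82.8 - 12.96 = -95.76
Imag = -9*5.4 + 9.2*2.4 = -48.6 + 22.08 = -26.52

-95.7600 - 26.5200i


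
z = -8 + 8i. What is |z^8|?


|z| = sqrt(64+64) = sqrt(128) = 11.3137
|z^8| = |z|^8 = (sqrt(128))^8 = 128^4 = 268435456

|z^8| = 268435456


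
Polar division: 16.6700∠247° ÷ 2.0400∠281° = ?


r = 16.6700 / 2.0400 = 8.1716
theta = 247° - 281° = -34° = 326° (mod 360)

8.1716 cis(326°)


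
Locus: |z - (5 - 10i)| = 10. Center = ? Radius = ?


|z - z0| = r is a circle with center z0 and radius r.
Center = (5, -10), radius = 10

Circle with center (5, -10) and radius 10


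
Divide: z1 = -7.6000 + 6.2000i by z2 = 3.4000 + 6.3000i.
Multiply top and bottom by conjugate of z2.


Conjugate of z2 = 3.4000 - 6.3000i
Numerator: (-7.6000 + 6.2000i)(3.4000 - 6.3000i) = 13.2200 + 68.9600i
Denominator: 3.4^2 + 6.3^2 = 51.25
Result = (13.2200 + 68.9600i)/51.25

0.2580 + 1.3456i


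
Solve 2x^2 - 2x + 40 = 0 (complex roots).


disc = (-2)^2 - 4*2*40 = 4 - 320 = -316
sqrt(|disc|) = sqrt(316) = 17.7764
Real part = 2/(2*2) = 0.5000
Imag part = 17.7764/(2*2) = 4.4441

0.5000 ± 4.4441i


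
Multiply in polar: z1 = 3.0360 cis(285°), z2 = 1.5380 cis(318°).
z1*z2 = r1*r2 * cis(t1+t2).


r = 3.0360 * 1.5380 = 4.6694
theta = 285° + 318° = 603° = 243° (mod 360)

4.6694 cis(243°)


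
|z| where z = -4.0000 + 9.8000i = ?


|z| = sqrt((-4)^2 + 9.8^2) = sqrt(16 + 96.04) = sqrt(112.04) = 10.5849

|z| = 10.5849


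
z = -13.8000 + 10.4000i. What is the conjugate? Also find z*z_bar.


z_bar = -13.8000 - 10.4000i
z*z_bar = (-13.8)^2 + 10.4^2 = 190.44 + 108.16 = 298.6

z_bar = -13.8000 - 10.4000i, z*z_bar = 298.6


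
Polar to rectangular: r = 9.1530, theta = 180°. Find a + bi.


a = 9.1530*cos(180°) = 9.1530*(-1) = -9.1530
b = 9.1530*sin(180°) = 9.1530*0 = 0

-9.1530 + 0i


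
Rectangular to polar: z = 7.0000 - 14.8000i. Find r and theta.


r = sqrt(49+219.04) = sqrt(268.04) = 16.3719
theta = atan2(-14.8, 7) = -64.6871 degrees

r = 16.3719, theta = -64.6871 degrees


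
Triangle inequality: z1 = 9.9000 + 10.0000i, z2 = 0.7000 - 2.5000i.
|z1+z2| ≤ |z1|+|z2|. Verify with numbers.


|z1| = sqrt(9.9^2 + 10^2) = sqrt(198.01) = 14.0716
|z2| = sqrt(0.7^2 + (-2.5)^2) = sqrt(6.74) = 2.5962
z1+z2 = 10.6000 + 7.5000i
|z1+z2| = sqrt(168.61) = 12.9850
|z1|+|z2| = 14.0716 + 2.5962 = 16.6678

|z1+z2| = 12.9850 ≤ |z1|+|z2| = 16.6678 (verified)


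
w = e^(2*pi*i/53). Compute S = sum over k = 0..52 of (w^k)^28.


The roots are w_k = w^k with w = e^(2*pi*i/53), and (w^k)^28 = (w^28)^k.
So S = 1 + u + u^2 + ... + u^(52) with u = w^28.
28 = 0*53 + 28, so 28 is not a multiple of 53: u = w^28 ≠ 1 (w is a primitive 53th root), while u^53 = (w^53)^28 = 1.
Geometric series: S = (1 - u^53)/(1 - u) = (1 - 1)/(1 - u) = 0

S = 0


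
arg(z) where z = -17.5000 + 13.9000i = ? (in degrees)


Re = -17.5, Im = 13.9
arg = atan2(13.9, -17.5) = 141.5404 degrees

arg(z) = 141.5404 degrees


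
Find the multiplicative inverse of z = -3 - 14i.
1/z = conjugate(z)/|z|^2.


|z|^2 = 9+196 = 205
1/z = (-3 + 14i)/205

1/z = -0.0146 + 0.0683i


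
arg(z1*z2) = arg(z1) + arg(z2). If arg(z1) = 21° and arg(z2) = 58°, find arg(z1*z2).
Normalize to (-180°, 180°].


arg(z1*z2) = 21° + 58° = 79°
Normalized to (-180°, 180°]: 79°

79°


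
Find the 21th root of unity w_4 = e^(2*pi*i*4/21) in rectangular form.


Angle = 360*4/21 = 68.5714°
a = cos(68.5714°) = 0.3653
b = sin(68.5714°) = 0.9309

0.3653 + 0.9309i


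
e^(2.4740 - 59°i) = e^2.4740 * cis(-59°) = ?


e^2.4740 = 11.8698
cos(-59°) = 0.51504
sin(-59°) = -0.85717
Real = 11.8698*0.51504 = 6.1134
Imag = 11.8698*(-0.85717) = -10.1744

6.1134 - 10.1744i


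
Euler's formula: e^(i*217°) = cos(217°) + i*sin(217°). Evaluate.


cos(217°) = -0.7986
sin(217°) = -0.6018

e^(i*217°) = -0.7986 - 0.6018i


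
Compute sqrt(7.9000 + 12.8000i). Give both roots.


|z| = sqrt(62.41+163.84) = 15.0416
sqrt((|z|+a)/2) = sqrt((15.0416+7.9)/2) = sqrt(11.4708) = 3.3869
sqrt((|z|-a)/2) = sqrt((15.0416-7.9)/2) = sqrt(3.5708) = 1.8897

±(3.3869 + 1.8897i) i.e. 3.3869 + 1.8897i and -3.3869 - 1.8897i


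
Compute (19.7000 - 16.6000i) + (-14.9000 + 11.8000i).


Real: 19.7 - 14.9 = 4.8
Imag: -16.6 + 11.8 = -4.8

4.8000 - 4.8000i


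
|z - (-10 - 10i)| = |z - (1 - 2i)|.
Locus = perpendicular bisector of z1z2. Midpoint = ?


Equal distances means the locus is the perpendicular bisector of z1 and z2.
Midpoint = ((-10+1)/2, (-10+(-2))/2) = (-4.5000, -6.0000)

Perpendicular bisector through (-4.5000, -6.0000)


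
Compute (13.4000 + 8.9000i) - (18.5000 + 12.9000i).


Real: 13.4 - 18.5 = -5.1
Imag: 8.9 - 12.9 = -4

-5.1000 - 4.0000i


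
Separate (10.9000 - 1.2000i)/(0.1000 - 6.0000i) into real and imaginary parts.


Multiply by conjugate: (10.9000 - 1.2000i)(0.1000 + 6.0000i) / (0.1^2 + (-6)^2)
Numerator real = 10.9*0.1 - (1.2)*(-6) = 8.29
Numerator imag = -1.2*0.1 - 10.9*(-6) = 65.28
Denominator = 36.01
Re(z) = 8.29/36.01 = 0.2302
Im(z) = 65.28/36.01 = 1.8128

Re(z) = 0.2302, Im(z) = 1.8128


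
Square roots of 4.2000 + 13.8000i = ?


|z| = sqrt(17.64+190.44) = 14.4250
sqrt((|z|+a)/2) = sqrt((14.4250+4.2)/2) = sqrt(9.3125) = 3.0516
sqrt((|z|-a)/2) = sqrt((14.4250-4.2)/2) = sqrt(5.1125) = 2.2611

±(3.0516 + 2.2611i) i.e. 3.0516 + 2.2611i and -3.0516 - 2.2611i


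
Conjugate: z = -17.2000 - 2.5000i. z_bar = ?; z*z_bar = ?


z_bar = -17.2000 + 2.5000i
z*z_bar = (-17.2)^2 + (-2.5)^2 = 295.84 + 6.25 = 302.09

z_bar = -17.2000 + 2.5000i, z*z_bar = 302.09


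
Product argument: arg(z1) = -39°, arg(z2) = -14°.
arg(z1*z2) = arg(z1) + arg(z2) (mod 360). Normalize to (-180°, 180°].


arg(z1*z2) = -39° - 14° = -53°
Normalized to (-180°, 180°]: -53°

-53°


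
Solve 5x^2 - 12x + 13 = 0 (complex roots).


disc = (-12)^2 - 4*5*13 = 144 - 260 = -116
sqrt(|disc|) = sqrt(116) = 10.7703
Real part = 12/(2*5) = 1.2000
Imag part = 10.7703/(2*5) = 1.0770

1.2000 ± 1.0770i


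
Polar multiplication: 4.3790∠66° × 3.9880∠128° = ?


r = 4.3790 * 3.9880 = 17.4635
theta = 66° + 128° = 194° = 194° (mod 360)

17.4635 cis(194°)


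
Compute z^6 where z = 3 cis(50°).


r^6 = 3^6 = 729
n*theta = 6*50° = 300° = 300° (mod 360)
a = 729*cos(300°) = 364.5000
b = 729*sin(300°) = -631.3325

729 cis(300°) = 364.5000 - 631.3325i


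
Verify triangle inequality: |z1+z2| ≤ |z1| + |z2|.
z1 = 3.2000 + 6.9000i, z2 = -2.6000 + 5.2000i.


|z1| = sqrt(3.2^2 + 6.9^2) = sqrt(57.85) = 7.6059
|z2| = sqrt((-2.6)^2 + 5.2^2) = sqrt(33.8) = 5.8138
z1+z2 = 0.6000 + 12.1000i
|z1+z2| = sqrt(146.77) = 12.1149
|z1|+|z2| = 7.6059 + 5.8138 = 13.4197

|z1+z2| = 12.1149 ≤ |z1|+|z2| = 13.4197 (verified)


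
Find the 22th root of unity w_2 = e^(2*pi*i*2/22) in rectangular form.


Angle = 360*2/22 = 32.7273°
a = cos(32.7273°) = 0.8413
b = sin(32.7273°) = 0.5406

0.8413 + 0.5406i


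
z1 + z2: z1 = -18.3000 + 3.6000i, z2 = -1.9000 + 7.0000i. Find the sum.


Real: -18.3 - 1.9 = -20.2
Imag: 3.6 + 7 = 10.6

-20.2000 + 10.6000i


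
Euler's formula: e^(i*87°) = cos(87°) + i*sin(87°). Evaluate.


cos(87°) = 0.0523
sin(87°) = 0.9986

e^(i*87°) = 0.0523 + 0.9986i


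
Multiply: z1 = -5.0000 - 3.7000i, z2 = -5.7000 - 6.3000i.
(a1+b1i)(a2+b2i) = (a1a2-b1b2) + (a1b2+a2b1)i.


Real = -5*(-5.7) - (-3.7)*(-6.3) = 28.5 - 23.31 = 5.19
Imag = -5*(-6.3) - (5.7)*(-3.7) = 31.5 + 21.09 = 52.59

5.1900 + 52.5900i


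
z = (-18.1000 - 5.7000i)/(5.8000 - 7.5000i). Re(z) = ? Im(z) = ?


Multiply by conjugate: (-18.1000 - 5.7000i)(5.8000 + 7.5000i) / (5.8^2 + (-7.5)^2)
Numerator real = -18.1*5.8 - (5.7)*(-7.5) = -62.23
Numerator imag = -5.7*5.8 - (-18.1)*(-7.5) = -168.81
Denominator = 89.89
Re(z) = -62.23/89.89 = -0.6923
Im(z) = -168.81/89.89 = -1.8780

Re(z) = -0.6923, Im(z) = -1.8780


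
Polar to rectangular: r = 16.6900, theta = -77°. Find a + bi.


a = 16.6900*cos(-77°) = 16.6900*0.22495 = 3.7544
b = 16.6900*sin(-77°) = 16.6900*(-0.97437) = -16.2622

3.7544 - 16.2622i


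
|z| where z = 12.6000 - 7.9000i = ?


|z| = sqrt(12.6^2 + (-7.9)^2) = sqrt(158.76 + 62.41) = sqrt(221.17) = 14.8718

|z| = 14.8718


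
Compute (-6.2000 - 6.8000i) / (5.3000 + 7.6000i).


Conjugate of z2 = 5.3000 - 7.6000i
Numerator: (-6.2000 - 6.8000i)(5.3000 - 7.6000i) = -84.5400 + 11.0800i
Denominator: 5.3^2 + 7.6^2 = 85.85
Result = (-84.5400 + 11.0800i)/85.85

-0.9847 + 0.1291i


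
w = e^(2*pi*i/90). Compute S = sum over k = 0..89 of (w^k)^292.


The roots are w_k = w^k with w = e^(2*pi*i/90), and (w^k)^292 = (w^292)^k.
So S = 1 + u + u^2 + ... + u^(89) with u = w^292.
292 = 3*90 + 22, so 292 is not a multiple of 90: u = (w^90)^3 * w^22 = w^22 ≠ 1 (w is a primitive 90th root), while u^90 = (w^90)^292 = 1.
Geometric series: S = (1 - u^90)/(1 - u) = (1 - 1)/(1 - u) = 0

S = 0


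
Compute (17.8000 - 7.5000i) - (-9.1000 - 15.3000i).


Real: 17.8 + 9.1 = 26.9
Imag: -7.5 + 15.3 = 7.8

26.9000 + 7.8000i


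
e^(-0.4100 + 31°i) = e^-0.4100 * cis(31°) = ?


e^-0.4100 = 0.6637
cos(31°) = 0.8572
sin(31°) = 0.515
Real = 0.6637*0.8572 = 0.5689
Imag = 0.6637*0.515 = 0.3418

0.5689 + 0.3418i


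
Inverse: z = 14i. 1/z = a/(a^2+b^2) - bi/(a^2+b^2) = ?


|z|^2 = 0+196 = 196
1/z = (0 - 14i)/196

1/z = 0 - 0.0714i


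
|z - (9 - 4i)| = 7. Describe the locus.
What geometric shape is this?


|z - z0| = r is a circle with center z0 and radius r.
Center = (9, -4), radius = 7

Circle with center (9, -4) and radius 7


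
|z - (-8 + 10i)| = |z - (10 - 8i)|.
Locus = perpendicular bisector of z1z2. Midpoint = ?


Equal distances means the locus is the perpendicular bisector of z1 and z2.
Midpoint = ((-8+10)/2, (10+(-8))/2) = (1.0000, 1.0000)

Perpendicular bisector through (1.0000, 1.0000)


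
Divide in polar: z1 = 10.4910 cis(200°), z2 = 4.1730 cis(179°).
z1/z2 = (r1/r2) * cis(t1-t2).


r = 10.4910 / 4.1730 = 2.5140
theta = 200° - 179° = 21° = 21° (mod 360)

2.5140 cis(21°)


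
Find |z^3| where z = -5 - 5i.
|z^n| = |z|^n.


|z| = sqrt(25+25) = sqrt(50) = 7.0711
|z^3| = |z|^3 = (sqrt(50))^3 = 50*sqrt(50)

|z^3| = 50*sqrt(50) ≈ 353.5534


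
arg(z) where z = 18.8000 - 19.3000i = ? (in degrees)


Re = 18.8, Im = -19.3
arg = atan2(-19.3, 18.8) = -45.7519 degrees

arg(z) = -45.7519 degrees


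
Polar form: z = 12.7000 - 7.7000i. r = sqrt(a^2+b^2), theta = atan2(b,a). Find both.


r = sqrt(161.29+59.29) = sqrt(220.58) = 14.8519
theta = atan2(-7.7, 12.7) = -31.2284 degrees

r = 14.8519, theta = -31.2284 degrees


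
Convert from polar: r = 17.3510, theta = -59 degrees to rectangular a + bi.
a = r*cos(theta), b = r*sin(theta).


a = 17.3510*cos(-59°) = 17.3510*0.515038 = 8.9364
b = 17.3510*sin(-59°) = 17.3510*(-0.857167) = -14.8727

8.9364 - 14.8727i


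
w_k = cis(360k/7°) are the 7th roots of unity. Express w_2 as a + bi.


Angle = 360*2/7 = 102.8571°
a = cos(102.8571°) = -0.2225
b = sin(102.8571°) = 0.9749

-0.2225 + 0.9749i


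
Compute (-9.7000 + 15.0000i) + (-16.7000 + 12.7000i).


Real: -9.7 - 16.7 = -26.4
Imag: 15 + 12.7 = 27.7

-26.4000 + 27.7000i


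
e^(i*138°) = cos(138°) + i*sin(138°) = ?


cos(138°) = -0.7431
sin(138°) = 0.6691

e^(i*138°) = -0.7431 + 0.6691i


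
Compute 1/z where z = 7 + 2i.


|z|^2 = 49+4 = 53
1/z = (7 - 2i)/53

1/z = 0.1321 - 0.0377i


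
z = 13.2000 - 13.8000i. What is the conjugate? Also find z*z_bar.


z_bar = 13.2000 + 13.8000i
z*z_bar = 13.2^2 + (-13.8)^2 = 174.24 + 190.44 = 364.68

z_bar = 13.2000 + 13.8000i, z*z_bar = 364.68


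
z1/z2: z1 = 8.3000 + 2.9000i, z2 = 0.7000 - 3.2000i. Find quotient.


Conjugate of z2 = 0.7000 + 3.2000i
Numerator: (8.3000 + 2.9000i)(0.7000 + 3.2000i) = -3.4700 + 28.5900i
Denominator: 0.7^2 + (-3.2)^2 = 10.73
Result = (-3.4700 + 28.5900i)/10.73

-0.3234 + 2.6645i


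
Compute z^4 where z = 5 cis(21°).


r^4 = 5^4 = 625
n*theta = 4*21° = 84° = 84° (mod 360)
a = 625*cos(84°) = 65.3303
b = 625*sin(84°) = 621.5762

625 cis(84°) = 65.3303 + 621.5762i


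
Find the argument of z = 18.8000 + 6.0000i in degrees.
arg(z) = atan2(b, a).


Re = 18.8, Im = 6
arg = atan2(6, 18.8) = 17.7004 degrees

arg(z) = 17.7004 degrees


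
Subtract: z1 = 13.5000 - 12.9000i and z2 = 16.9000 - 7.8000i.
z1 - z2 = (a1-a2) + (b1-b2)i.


Real: 13.5 - 16.9 = -3.4
Imag: -12.9 + 7.8 = -5.1

-3.4000 - 5.1000i


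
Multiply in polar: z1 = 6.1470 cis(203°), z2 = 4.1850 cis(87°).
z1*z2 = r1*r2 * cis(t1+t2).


r = 6.1470 * 4.1850 = 25.7252
theta = 203° + 87° = 290° = 290° (mod 360)

25.7252 cis(290°)


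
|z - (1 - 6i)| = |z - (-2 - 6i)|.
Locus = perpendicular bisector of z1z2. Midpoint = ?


Equal distances means the locus is the perpendicular bisector of z1 and z2.
Midpoint = ((1+(-2))/2, (-6+(-6))/2) = (-0.5000, -6.0000)

Perpendicular bisector through (-0.5000, -6.0000)


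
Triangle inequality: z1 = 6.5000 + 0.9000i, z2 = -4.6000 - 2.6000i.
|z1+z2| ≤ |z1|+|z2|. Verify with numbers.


|z1| = sqrt(6.5^2 + 0.9^2) = sqrt(43.06) = 6.5620
|z2| = sqrt((-4.6)^2 + (-2.6)^2) = sqrt(27.92) = 5.2839
z1+z2 = 1.9000 - 1.7000i
|z1+z2| = sqrt(6.5) = 2.5495
|z1|+|z2| = 6.5620 + 5.2839 = 11.8459

|z1+z2| = 2.5495 ≤ |z1|+|z2| = 11.8459 (verified)


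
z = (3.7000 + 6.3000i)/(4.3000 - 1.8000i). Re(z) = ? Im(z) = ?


Multiply by conjugate: (3.7000 + 6.3000i)(4.3000 + 1.8000i) / (4.3^2 + (-1.8)^2)
Numerator real = 3.7*4.3 + 6.3*(-1.8) = 4.57
Numerator imag = 6.3*4.3 - 3.7*(-1.8) = 33.75
Denominator = 21.73
Re(z) = 4.57/21.73 = 0.2103
Im(z) = 33.75/21.73 = 1.5532

Re(z) = 0.2103, Im(z) = 1.5532


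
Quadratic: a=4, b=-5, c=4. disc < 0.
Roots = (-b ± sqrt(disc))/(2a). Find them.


disc = (-5)^2 - 4*4*4 = 25 - 64 = -39
sqrt(|disc|) = sqrt(39) = 6.2450
Real part = 5/(2*4) = 0.6250
Imag part = 6.2450/(2*4) = 0.7806

0.6250 ± 0.7806i


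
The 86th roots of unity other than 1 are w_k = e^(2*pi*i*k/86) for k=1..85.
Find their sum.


With w = e^(2*pi*i/86), all 86 of the 86th roots of unity w^0 = 1, w, ..., w^(85) sum to 0: 1 + w + ... + w^(85) = (1 - w^86)/(1 - w) = 0 since w^86 = 1, w ≠ 1.
Removing the root 1: w + w^2 + ... + w^(85) = 0 - 1 = -1

Sum = -1


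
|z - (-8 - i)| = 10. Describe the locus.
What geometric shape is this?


|z - z0| = r is a circle with center z0 and radius r.
Center = (-8, -1), radius = 10

Circle with center (-8, -1) and radius 10


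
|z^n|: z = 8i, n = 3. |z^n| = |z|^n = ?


|z| = sqrt(0+64) = sqrt(64) = 8
|z^3| = |z|^3 = 8^3 = 512

|z^3| = 512


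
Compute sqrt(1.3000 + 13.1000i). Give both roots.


|z| = sqrt(1.69+171.61) = 13.1643
sqrt((|z|+a)/2) = sqrt((13.1643+1.3)/2) = sqrt(7.2322) = 2.6893
sqrt((|z|-a)/2) = sqrt((13.1643-1.3)/2) = sqrt(5.9322) = 2.4356

±(2.6893 + 2.4356i) i.e. 2.6893 + 2.4356i and -2.6893 - 2.4356i


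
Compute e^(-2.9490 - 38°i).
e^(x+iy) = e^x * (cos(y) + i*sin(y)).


e^-2.9490 = 0.0524
cos(-38°) = 0.788
sin(-38°) = -0.6157
Real = 0.0524*0.788 = 0.0413
Imag = 0.0524*(-0.6157) = -0.0323

0.0413 - 0.0323i


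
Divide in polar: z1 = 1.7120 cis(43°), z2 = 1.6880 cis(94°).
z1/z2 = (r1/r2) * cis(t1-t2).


r = 1.7120 / 1.6880 = 1.0142
theta = 43° - 94° = -51° = 309° (mod 360)

1.0142 cis(309°)


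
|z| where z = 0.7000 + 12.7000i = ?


|z| = sqrt(0.7^2 + 12.7^2) = sqrt(0.49 + 161.29) = sqrt(161.78) = 12.7193

|z| = 12.7193


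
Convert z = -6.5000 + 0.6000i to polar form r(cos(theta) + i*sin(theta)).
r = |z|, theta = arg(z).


r = sqrt(42.25+0.36) = sqrt(42.61) = 6.5276
theta = atan2(0.6, -6.5) = 174.7261 degrees

r = 6.5276, theta = 174.7261 degrees


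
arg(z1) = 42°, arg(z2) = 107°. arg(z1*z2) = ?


arg(z1*z2) = 42° + 107° = 149°
Normalized to (-180°, 180°]: 149°

149°


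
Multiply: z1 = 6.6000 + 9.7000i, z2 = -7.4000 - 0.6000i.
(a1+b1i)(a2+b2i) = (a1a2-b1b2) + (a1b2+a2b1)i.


Real = 6.6*(-7.4) - 9.7*(-0.6) = -48.84 - (-5.82) = -43.02
Imag = 6.6*(-0.6) - (7.4)*9.7 = -3.96 - (71.78) = -75.74

-43.0200 - 75.7400i


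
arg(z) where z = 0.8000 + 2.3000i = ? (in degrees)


Re = 0.8, Im = 2.3
arg = atan2(2.3, 0.8) = 70.8210 degrees

arg(z) = 70.8210 degrees


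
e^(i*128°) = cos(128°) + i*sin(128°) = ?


cos(128°) = -0.6157
sin(128°) = 0.7880

e^(i*128°) = -0.6157 + 0.7880i


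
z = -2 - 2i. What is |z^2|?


|z| = sqrt(4+4) = sqrt(8) = 2.8284
|z^2| = |z|^2 = (sqrt(8))^2 = 8

|z^2| = 8


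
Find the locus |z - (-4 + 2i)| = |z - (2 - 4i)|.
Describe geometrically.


Equal distances means the locus is the perpendicular bisector of z1 and z2.
Midpoint = ((-4+2)/2, (2+(-4))/2) = (-1.0000, -1.0000)

Perpendicular bisector through (-1.0000, -1.0000)


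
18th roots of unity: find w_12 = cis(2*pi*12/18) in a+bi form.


Angle = 360*12/18 = 240°
a = cos(240°) = -0.5000
b = sin(240°) = -0.8660

-0.5000 - 0.8660i


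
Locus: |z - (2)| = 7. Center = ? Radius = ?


|z - z0| = r is a circle with center z0 and radius r.
Center = (2, 0), radius = 7

Circle with center (2, 0) and radius 7


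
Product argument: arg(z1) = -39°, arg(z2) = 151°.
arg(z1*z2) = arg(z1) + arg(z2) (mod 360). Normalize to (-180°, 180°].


arg(z1*z2) = -39° + 151° = 112°
Normalized to (-180°, 180°]: 112°

112°


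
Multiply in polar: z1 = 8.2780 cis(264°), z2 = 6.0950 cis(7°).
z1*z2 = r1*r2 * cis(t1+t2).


r = 8.2780 * 6.0950 = 50.4544
theta = 264° + 7° = 271° = 271° (mod 360)

50.4544 cis(271°)


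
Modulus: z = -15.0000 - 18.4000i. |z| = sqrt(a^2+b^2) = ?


|z| = sqrt((-15)^2 + (-18.4)^2) = sqrt(225 + 338.56) = sqrt(563.56) = 23.7394

|z| = 23.7394


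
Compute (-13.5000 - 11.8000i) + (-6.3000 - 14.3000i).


Real: -13.5 - 6.3 = -19.8
Imag: -11.8 - 14.3 = -26.1

-19.8000 - 26.1000i


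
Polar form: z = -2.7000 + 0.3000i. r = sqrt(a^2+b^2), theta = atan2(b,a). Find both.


r = sqrt(7.29+0.09) = sqrt(7.38) = 2.7166
theta = atan2(0.3, -2.7) = 173.6598 degrees

r = 2.7166, theta = 173.6598 degrees


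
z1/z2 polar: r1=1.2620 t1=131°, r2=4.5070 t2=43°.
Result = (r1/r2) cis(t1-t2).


r = 1.2620 / 4.5070 = 0.2800
theta = 131° - 43° = 88° = 88° (mod 360)

0.2800 cis(88°)


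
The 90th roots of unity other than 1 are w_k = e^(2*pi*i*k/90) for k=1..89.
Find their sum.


With w = e^(2*pi*i/90), all 90 of the 90th roots of unity w^0 = 1, w, ..., w^(89) sum to 0: 1 + w + ... + w^(89) = (1 - w^90)/(1 - w) = 0 since w^90 = 1, w ≠ 1.
Removing the root 1: w + w^2 + ... + w^(89) = 0 - 1 = -1

Sum = -1


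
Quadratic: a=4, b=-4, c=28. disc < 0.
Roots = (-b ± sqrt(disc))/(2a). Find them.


disc = (-4)^2 - 4*4*28 = 16 - 448 = -432
sqrt(|disc|) = sqrt(432) = 20.7846
Real part = 4/(2*4) = 0.5000
Imag part = 20.7846/(2*4) = 2.5981

0.5000 ± 2.5981i


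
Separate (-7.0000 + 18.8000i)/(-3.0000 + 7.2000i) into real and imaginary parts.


Multiply by conjugate: (-7.0000 + 18.8000i)(-3.0000 - 7.2000i) / ((-3)^2 + 7.2^2)
Numerator real = -7*(-3) + 18.8*7.2 = 156.36
Numerator imag = 18.8*(-3) - (-7)*7.2 = -6
Denominator = 60.84
Re(z) = 156.36/60.84 = 2.5700
Im(z) = -6/60.84 = -0.0986

Re(z) = 2.5700, Im(z) = -0.0986


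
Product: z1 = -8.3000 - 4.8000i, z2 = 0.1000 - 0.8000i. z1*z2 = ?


Real = -8.3*0.1 - (-4.8)*(-0.8) = -0.83 - 3.84 = -4.67
Imag = -8.3*(-0.8) + 0.1*(-4.8) = 6.64 - (0.48) = 6.16

-4.6700 + 6.1600i


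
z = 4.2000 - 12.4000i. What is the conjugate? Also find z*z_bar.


z_bar = 4.2000 + 12.4000i
z*z_bar = 4.2^2 + (-12.4)^2 = 17.64 + 153.76 = 171.4

z_bar = 4.2000 + 12.4000i, z*z_bar = 171.4


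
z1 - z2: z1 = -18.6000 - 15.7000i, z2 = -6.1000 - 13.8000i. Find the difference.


Real: -18.6 + 6.1 = -12.5
Imag: -15.7 + 13.8 = -1.9

-12.5000 - 1.9000i


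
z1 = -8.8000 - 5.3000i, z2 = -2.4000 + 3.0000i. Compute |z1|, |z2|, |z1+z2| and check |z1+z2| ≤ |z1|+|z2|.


|z1| = sqrt((-8.8)^2 + (-5.3)^2) = sqrt(105.53) = 10.2728
|z2| = sqrt((-2.4)^2 + 3^2) = sqrt(14.76) = 3.8419
z1+z2 = -11.2000 - 2.3000i
|z1+z2| = sqrt(130.73) = 11.4337
|z1|+|z2| = 10.2728 + 3.8419 = 14.1147

|z1+z2| = 11.4337 ≤ |z1|+|z2| = 14.1147 (verified)


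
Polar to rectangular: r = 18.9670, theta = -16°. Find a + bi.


a = 18.9670*cos(-16°) = 18.9670*0.961262 = 18.2323
b = 18.9670*sin(-16°) = 18.9670*(-0.275637) = -5.2280

18.2323 - 5.2280i


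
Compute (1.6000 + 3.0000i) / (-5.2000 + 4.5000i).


Conjugate of z2 = -5.2000 - 4.5000i
Numerator: (1.6000 + 3.0000i)(-5.2000 - 4.5000i) = 5.1800 - 22.8000i
Denominator: (-5.2)^2 + 4.5^2 = 47.29
Result = (5.1800 - 22.8000i)/47.29

0.1095 - 0.4821i


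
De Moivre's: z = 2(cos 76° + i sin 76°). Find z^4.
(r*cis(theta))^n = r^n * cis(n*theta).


r^4 = 2^4 = 16
n*theta = 4*76° = 304° = 304° (mod 360)
a = 16*cos(304°) = 8.9471
b = 16*sin(304°) = -13.2646

16 cis(304°) = 8.9471 - 13.2646i


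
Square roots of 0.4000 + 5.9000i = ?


|z| = sqrt(0.16+34.81) = 5.9135
sqrt((|z|+a)/2) = sqrt((5.9135+0.4)/2) = sqrt(3.1568) = 1.7767
sqrt((|z|-a)/2) = sqrt((5.9135-0.4)/2) = sqrt(2.7568) = 1.6604

±(1.7767 + 1.6604i) i.e. 1.7767 + 1.6604i and -1.7767 - 1.6604i


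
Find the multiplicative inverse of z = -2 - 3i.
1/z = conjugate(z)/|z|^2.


|z|^2 = 4+9 = 13
1/z = (-2 + 3i)/13

1/z = -0.1538 + 0.2308i


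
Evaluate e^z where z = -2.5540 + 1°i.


e^-2.5540 = 0.0778
cos(1°) = 0.9998
sin(1°) = 0.0175
Real = 0.0778*0.9998 = 0.0778
Imag = 0.0778*0.0175 = 0.0014

0.0778 + 0.0014i


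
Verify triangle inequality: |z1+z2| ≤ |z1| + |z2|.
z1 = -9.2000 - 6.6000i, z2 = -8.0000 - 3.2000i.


|z1| = sqrt((-9.2)^2 + (-6.6)^2) = sqrt(128.2) = 11.3225
|z2| = sqrt((-8)^2 + (-3.2)^2) = sqrt(74.24) = 8.6163
z1+z2 = -17.2000 - 9.8000i
|z1+z2| = sqrt(391.88) = 19.7960
|z1|+|z2| = 11.3225 + 8.6163 = 19.9388

|z1+z2| = 19.7960 ≤ |z1|+|z2| = 19.9388 (verified)


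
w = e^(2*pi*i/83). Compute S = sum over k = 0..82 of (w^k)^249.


The roots are w_k = w^k with w = e^(2*pi*i/83), and (w^k)^249 = (w^249)^k.
So S = 1 + u + u^2 + ... + u^(82) with u = w^249.
249 = 3*83 + 0, so 249 is a multiple of 83 and u = (w^83)^3 = 1.
Every one of the 83 terms equals 1: S = 83

S = 83


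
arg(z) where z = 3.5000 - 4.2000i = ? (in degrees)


Re = 3.5, Im = -4.2
arg = atan2(-4.2, 3.5) = -50.1944 degrees

arg(z) = -50.1944 degrees


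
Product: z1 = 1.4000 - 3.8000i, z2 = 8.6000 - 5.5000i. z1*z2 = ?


Real = 1.4*8.6 - (-3.8)*(-5.5) = 12.04 - 20.9 = -8.86
Imag = 1.4*(-5.5) + 8.6*(-3.8) = -7.7 - (32.68) = -40.38

-8.8600 - 40.3800i


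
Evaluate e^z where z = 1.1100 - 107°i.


e^1.1100 = 3.0344
cos(-107°) = -0.29237
sin(-107°) = -0.9563
Real = 3.0344*(-0.29237) = -0.8872
Imag = 3.0344*(-0.9563) = -2.9018

-0.8872 - 2.9018i


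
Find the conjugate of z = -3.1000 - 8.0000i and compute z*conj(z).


z_bar = -3.1000 + 8.0000i
z*z_bar = (-3.1)^2 + (-8)^2 = 9.61 + 64 = 73.61

z_bar = -3.1000 + 8.0000i, z*z_bar = 73.61


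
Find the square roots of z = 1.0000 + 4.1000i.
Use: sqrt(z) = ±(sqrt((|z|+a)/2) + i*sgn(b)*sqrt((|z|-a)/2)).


|z| = sqrt(1+16.81) = 4.2202
sqrt((|z|+a)/2) = sqrt((4.2202+1)/2) = sqrt(2.6101) = 1.6156
sqrt((|z|-a)/2) = sqrt((4.2202-1)/2) = sqrt(1.6101) = 1.2689

±(1.6156 + 1.2689i) i.e. 1.6156 + 1.2689i and -1.6156 - 1.2689i


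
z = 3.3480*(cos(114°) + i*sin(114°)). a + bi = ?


a = 3.3480*cos(114°) = 3.3480*(-0.40674) = -1.3618
b = 3.3480*sin(114°) = 3.3480*0.91355 = 3.0586

-1.3618 + 3.0586i


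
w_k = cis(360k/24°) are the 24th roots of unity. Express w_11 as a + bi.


Angle = 360*11/24 = 165°
a = cos(165°) = -0.9659
b = sin(165°) = 0.2588

-0.9659 + 0.2588i


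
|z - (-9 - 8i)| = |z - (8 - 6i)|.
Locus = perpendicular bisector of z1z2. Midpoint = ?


Equal distances means the locus is the perpendicular bisector of z1 and z2.
Midpoint = ((-9+8)/2, (-8+(-6))/2) = (-0.5000, -7.0000)

Perpendicular bisector through (-0.5000, -7.0000)


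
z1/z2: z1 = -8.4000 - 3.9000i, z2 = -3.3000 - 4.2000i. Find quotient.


Conjugate of z2 = -3.3000 + 4.2000i
Numerator: (-8.4000 - 3.9000i)(-3.3000 + 4.2000i) = 44.1000 - 22.4100i
Denominator: (-3.3)^2 + (-4.2)^2 = 28.53
Result = (44.1000 - 22.4100i)/28.53

1.5457 - 0.7855i


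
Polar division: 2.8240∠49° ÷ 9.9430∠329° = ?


r = 2.8240 / 9.9430 = 0.2840
theta = 49° - 329° = -280° = 80° (mod 360)

0.2840 cis(80°)


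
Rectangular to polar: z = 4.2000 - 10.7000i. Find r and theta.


r = sqrt(17.64+114.49) = sqrt(132.13) = 11.4948
theta = atan2(-10.7, 4.2) = -68.5688 degrees

r = 11.4948, theta = -68.5688 degrees


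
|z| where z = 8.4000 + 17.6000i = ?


|z| = sqrt(8.4^2 + 17.6^2) = sqrt(70.56 + 309.76) = sqrt(380.32) = 19.5018

|z| = 19.5018


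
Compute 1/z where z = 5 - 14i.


|z|^2 = 25+196 = 221
1/z = (5 + 14i)/221

1/z = 0.0226 + 0.0633i


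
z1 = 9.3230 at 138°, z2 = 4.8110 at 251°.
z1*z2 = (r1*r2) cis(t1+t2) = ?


r = 9.3230 * 4.8110 = 44.8530
theta = 138° + 251° = 389° = 29° (mod 360)

44.8530 cis(29°)


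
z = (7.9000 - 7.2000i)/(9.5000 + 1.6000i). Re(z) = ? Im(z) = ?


Multiply by conjugate: (7.9000 - 7.2000i)(9.5000 - 1.6000i) / (9.5^2 + 1.6^2)
Numerator real = 7.9*9.5 - (7.2)*1.6 = 63.53
Numerator imag = -7.2*9.5 - 7.9*1.6 = -81.04
Denominator = 92.81
Re(z) = 63.53/92.81 = 0.6845
Im(z) = -81.04/92.81 = -0.8732

Re(z) = 0.6845, Im(z) = -0.8732


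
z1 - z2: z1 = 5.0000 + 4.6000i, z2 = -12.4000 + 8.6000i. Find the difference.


Real: 5 + 12.4 = 17.4
Imag: 4.6 - 8.6 = -4

17.4000 - 4.0000i


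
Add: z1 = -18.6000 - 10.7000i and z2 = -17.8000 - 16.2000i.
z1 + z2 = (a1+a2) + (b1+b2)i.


Real: -18.6 - 17.8 = -36.4
Imag: -10.7 - 16.2 = -26.9

-36.4000 - 26.9000i


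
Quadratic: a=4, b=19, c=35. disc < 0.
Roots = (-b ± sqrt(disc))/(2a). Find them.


disc = 19^2 - 4*4*35 = 361 - 560 = -199
sqrt(|disc|) = sqrt(199) = 14.1067
Real part = -19/(2*4) = -2.3750
Imag part = 14.1067/(2*4) = 1.7633

-2.3750 ± 1.7633i


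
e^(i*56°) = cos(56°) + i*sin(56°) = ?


cos(56°) = 0.5592
sin(56°) = 0.8290

e^(i*56°) = 0.5592 + 0.8290i


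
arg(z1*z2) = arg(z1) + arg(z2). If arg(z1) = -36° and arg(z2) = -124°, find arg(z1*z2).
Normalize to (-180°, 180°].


arg(z1*z2) = -36° - 124° = -160°
Normalized to (-180°, 180°]: -160°

-160°


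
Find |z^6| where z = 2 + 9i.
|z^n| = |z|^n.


|z| = sqrt(4+81) = sqrt(85) = 9.2195
|z^6| = |z|^6 = (sqrt(85))^6 = 85^3 = 614125

|z^6| = 614125


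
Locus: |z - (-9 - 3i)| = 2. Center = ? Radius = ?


|z - z0| = r is a circle with center z0 and radius r.
Center = (-9, -3), radius = 2

Circle with center (-9, -3) and radius 2


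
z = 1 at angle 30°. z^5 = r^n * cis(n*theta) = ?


r^5 = 1^5 = 1
n*theta = 5*30° = 150° = 150° (mod 360)
a = 1*cos(150°) = -0.8660
b = 1*sin(150°) = 0.5000

1 cis(150°) = -0.8660 + 0.5000i


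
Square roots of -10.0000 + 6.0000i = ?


|z| = sqrt(100+36) = 11.6619
sqrt((|z|+a)/2) = sqrt((11.6619+(-10))/2) = sqrt(0.8310) = 0.9116
sqrt((|z|-a)/2) = sqrt((11.6619-(-10))/2) = sqrt(10.8310) = 3.2910

±(0.9116 + 3.2910i) i.e. 0.9116 + 3.2910i and -0.9116 - 3.2910i


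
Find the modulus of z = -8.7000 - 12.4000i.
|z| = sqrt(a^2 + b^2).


|z| = sqrt((-8.7)^2 + (-12.4)^2) = sqrt(75.69 + 153.76) = sqrt(229.45) = 15.1476

|z| = 15.1476


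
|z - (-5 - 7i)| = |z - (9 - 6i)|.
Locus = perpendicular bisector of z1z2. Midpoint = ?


Equal distances means the locus is the perpendicular bisector of z1 and z2.
Midpoint = ((-5+9)/2, (-7+(-6))/2) = (2.0000, -6.5000)

Perpendicular bisector through (2.0000, -6.5000)


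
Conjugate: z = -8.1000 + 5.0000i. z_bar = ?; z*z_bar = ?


z_bar = -8.1000 - 5.0000i
z*z_bar = (-8.1)^2 + 5^2 = 65.61 + 25 = 90.61

z_bar = -8.1000 - 5.0000i, z*z_bar = 90.61


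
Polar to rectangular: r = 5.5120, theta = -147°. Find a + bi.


a = 5.5120*cos(-147°) = 5.5120*(-0.838671) = -4.6228
b = 5.5120*sin(-147°) = 5.5120*(-0.54464) = -3.0021

-4.6228 - 3.0021i


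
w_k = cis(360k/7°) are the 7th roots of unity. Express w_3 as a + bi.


Angle = 360*3/7 = 154.2857°
a = cos(154.2857°) = -0.9010
b = sin(154.2857°) = 0.4339

-0.9010 + 0.4339i


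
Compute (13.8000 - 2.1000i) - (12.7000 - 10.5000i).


Real: 13.8 - 12.7 = 1.1
Imag: -2.1 + 10.5 = 8.4

1.1000 + 8.4000i


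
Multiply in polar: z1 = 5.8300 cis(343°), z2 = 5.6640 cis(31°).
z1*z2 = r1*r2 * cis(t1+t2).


r = 5.8300 * 5.6640 = 33.0211
theta = 343° + 31° = 374° = 14° (mod 360)

33.0211 cis(14°)


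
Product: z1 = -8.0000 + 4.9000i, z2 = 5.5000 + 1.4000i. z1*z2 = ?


Real = -8*5.5 - 4.9*1.4 = -44 - 6.86 = -50.86
Imag = -8*1.4 + 5.5*4.9 = -11.2 + 26.95 = 15.75

-50.8600 + 15.7500i


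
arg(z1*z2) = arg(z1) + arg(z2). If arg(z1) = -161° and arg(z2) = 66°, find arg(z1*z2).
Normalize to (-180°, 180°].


arg(z1*z2) = -161° + 66° = -95°
Normalized to (-180°, 180°]: -95°

-95°


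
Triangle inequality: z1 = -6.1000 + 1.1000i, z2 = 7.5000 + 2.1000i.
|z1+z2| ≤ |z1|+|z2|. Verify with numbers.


|z1| = sqrt((-6.1)^2 + 1.1^2) = sqrt(38.42) = 6.1984
|z2| = sqrt(7.5^2 + 2.1^2) = sqrt(60.66) = 7.7885
z1+z2 = 1.4000 + 3.2000i
|z1+z2| = sqrt(12.2) = 3.4928
|z1|+|z2| = 6.1984 + 7.7885 = 13.9869

|z1+z2| = 3.4928 ≤ |z1|+|z2| = 13.9869 (verified)


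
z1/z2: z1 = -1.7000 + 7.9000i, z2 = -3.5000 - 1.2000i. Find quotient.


Conjugate of z2 = -3.5000 + 1.2000i
Numerator: (-1.7000 + 7.9000i)(-3.5000 + 1.2000i) = -3.5300 - 29.6900i
Denominator: (-3.5)^2 + (-1.2)^2 = 13.69
Result = (-3.5300 - 29.6900i)/13.69

-0.2579 - 2.1687i


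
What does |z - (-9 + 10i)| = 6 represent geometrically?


|z - z0| = r is a circle with center z0 and radius r.
Center = (-9, 10), radius = 6

Circle with center (-9, 10) and radius 6


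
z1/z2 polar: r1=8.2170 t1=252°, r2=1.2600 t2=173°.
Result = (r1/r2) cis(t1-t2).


r = 8.2170 / 1.2600 = 6.5214
theta = 252° - 173° = 79° = 79° (mod 360)

6.5214 cis(79°)


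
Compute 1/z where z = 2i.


|z|^2 = 0+4 = 4
1/z = (0 - 2i)/4

1/z = 0 - 0.5000i


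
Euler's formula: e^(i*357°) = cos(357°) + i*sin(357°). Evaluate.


cos(357°) = 0.9986
sin(357°) = -0.0523

e^(i*357°) = 0.9986 - 0.0523i


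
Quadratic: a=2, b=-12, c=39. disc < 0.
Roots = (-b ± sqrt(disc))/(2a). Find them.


disc = (-12)^2 - 4*2*39 = 144 - 312 = -168
sqrt(|disc|) = sqrt(168) = 12.9615
Real part = 12/(2*2) = 3.0000
Imag part = 12.9615/(2*2) = 3.2404

3.0000 ± 3.2404i


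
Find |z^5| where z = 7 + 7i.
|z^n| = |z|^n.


|z| = sqrt(49+49) = sqrt(98) = 9.8995
|z^5| = |z|^5 = (sqrt(98))^5 = 98^2 * sqrt(98) = 9604*sqrt(98)

|z^5| = 9604*sqrt(98) ≈ 95074.7494


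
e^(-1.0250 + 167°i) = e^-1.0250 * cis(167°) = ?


e^-1.0250 = 0.3588
cos(167°) = -0.9744
sin(167°) = 0.225
Real = 0.3588*(-0.9744) = -0.3496
Imag = 0.3588*0.225 = 0.0807

-0.3496 + 0.0807i


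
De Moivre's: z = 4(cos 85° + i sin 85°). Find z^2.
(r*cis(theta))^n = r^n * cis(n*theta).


r^2 = 4^2 = 16
n*theta = 2*85° = 170° = 170° (mod 360)
a = 16*cos(170°) = -15.7569
b = 16*sin(170°) = 2.7784

16 cis(170°) = -15.7569 + 2.7784i


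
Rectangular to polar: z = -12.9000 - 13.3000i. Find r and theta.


r = sqrt(166.41+176.89) = sqrt(343.3) = 18.5284
theta = atan2(-13.3, -12.9) = -134.1253 degrees

r = 18.5284, theta = -134.1253 degrees


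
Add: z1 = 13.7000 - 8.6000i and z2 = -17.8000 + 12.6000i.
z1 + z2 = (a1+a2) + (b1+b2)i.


Real: 13.7 - 17.8 = -4.1
Imag: -8.6 + 12.6 = 4

-4.1000 + 4.0000i


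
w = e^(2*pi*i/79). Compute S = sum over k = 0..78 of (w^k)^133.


The roots are w_k = w^k with w = e^(2*pi*i/79), and (w^k)^133 = (w^133)^k.
So S = 1 + u + u^2 + ... + u^(78) with u = w^133.
133 = 1*79 + 54, so 133 is not a multiple of 79: u = (w^79)^1 * w^54 = w^54 ≠ 1 (w is a primitive 79th root), while u^79 = (w^79)^133 = 1.
Geometric series: S = (1 - u^79)/(1 - u) = (1 - 1)/(1 - u) = 0

S = 0
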